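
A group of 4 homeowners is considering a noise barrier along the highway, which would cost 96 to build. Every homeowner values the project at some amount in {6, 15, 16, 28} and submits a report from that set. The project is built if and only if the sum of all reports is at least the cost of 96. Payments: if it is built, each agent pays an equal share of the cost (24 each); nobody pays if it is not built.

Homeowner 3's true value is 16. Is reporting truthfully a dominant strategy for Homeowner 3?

Consider the case where Homeowner 1 reports 28, Homeowner 2 reports 28 and Homeowner 4 reports 28.
Truthful report 16: project built, pays 24, utility 16 - 24 = -8.
Report 6 instead: project not built, utility 0.
Since 0 > -8, reporting 6 is strictly better here, so truthful reporting is not dominant.

No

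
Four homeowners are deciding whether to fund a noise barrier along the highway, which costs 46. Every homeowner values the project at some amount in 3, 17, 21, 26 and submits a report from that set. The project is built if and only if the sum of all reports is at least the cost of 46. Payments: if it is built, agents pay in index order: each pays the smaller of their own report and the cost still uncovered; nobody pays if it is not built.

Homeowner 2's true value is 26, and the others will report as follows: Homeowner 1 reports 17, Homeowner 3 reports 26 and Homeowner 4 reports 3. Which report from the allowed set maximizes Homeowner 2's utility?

Report 3: project built, pays 3, utility 26 - 3 = 23.
Report 17: project built, pays 17, utility 26 - 17 = 9.
Report 21: project built, pays 21, utility 26 - 21 = 5.
Report 26: project built, pays 26, utility 26 - 26 = 0.
The best choice is 3 with utility 23.

3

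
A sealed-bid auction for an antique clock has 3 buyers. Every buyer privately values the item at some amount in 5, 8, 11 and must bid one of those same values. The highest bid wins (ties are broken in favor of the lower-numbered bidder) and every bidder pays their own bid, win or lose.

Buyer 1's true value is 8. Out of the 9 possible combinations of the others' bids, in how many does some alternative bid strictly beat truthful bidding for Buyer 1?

6

Others bid (5, 5): truth gives 0; bid 5 gives 3 > 0. Violating.
Others bid (5, 11): truth gives -8; bid 11 gives -3 > -8. Violating.
Others bid (8, 11): truth gives -8; bid 11 gives -3 > -8. Violating.
Others bid (11, 5): truth gives -8; bid 11 gives -3 > -8. Violating.
Others bid (5, 8): truth gives 0; no alternative beats it.
Others bid (8, 5): truth gives 0; no alternative beats it.
(Checking all 9 profiles: 6 have a profitable deviation, 3 do not.)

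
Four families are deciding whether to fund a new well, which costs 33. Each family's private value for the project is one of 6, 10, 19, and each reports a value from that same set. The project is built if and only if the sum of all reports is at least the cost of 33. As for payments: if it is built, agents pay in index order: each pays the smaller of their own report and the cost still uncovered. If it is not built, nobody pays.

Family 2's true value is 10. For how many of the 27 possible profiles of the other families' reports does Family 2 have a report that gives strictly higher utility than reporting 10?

Others report (6, 6, 19): truth gives 0; report 6 gives 4 > 0. Violating.
Others report (6, 10, 19): truth gives 0; report 6 gives 4 > 0. Violating.
Others report (6, 19, 6): truth gives 0; report 6 gives 4 > 0. Violating.
Others report (6, 19, 10): truth gives 0; report 6 gives 4 > 0. Violating.
Others report (6, 6, 6): truth gives 0; no alternative beats it.
Others report (6, 6, 10): truth gives 0; no alternative beats it.
(Checking all 27 profiles: 20 have a profitable deviation, 7 do not.)

20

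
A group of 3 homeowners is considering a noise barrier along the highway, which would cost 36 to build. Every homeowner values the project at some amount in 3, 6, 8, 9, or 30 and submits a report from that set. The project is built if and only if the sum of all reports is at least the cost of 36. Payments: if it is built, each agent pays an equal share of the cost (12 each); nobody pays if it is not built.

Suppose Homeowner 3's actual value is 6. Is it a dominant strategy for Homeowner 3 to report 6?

Yes

Check each profile of the others' reports and compare truth against every alternative report.
Others report (3, 30): truth gives -6, best alternative gives -6.
Others report (6, 30): truth gives -6, best alternative gives -6.
Others report (8, 30): truth gives -6, best alternative gives -6.
Others report (9, 30): truth gives -6, best alternative gives -6.
Others report (30, 3): truth gives -6, best alternative gives -6.
Others report (30, 6): truth gives -6, best alternative gives -6.
(Remaining 19 profiles checked similarly; truth is weakly best in each.)
In every case the truthful report is at least as good as any alternative, so it is a dominant strategy.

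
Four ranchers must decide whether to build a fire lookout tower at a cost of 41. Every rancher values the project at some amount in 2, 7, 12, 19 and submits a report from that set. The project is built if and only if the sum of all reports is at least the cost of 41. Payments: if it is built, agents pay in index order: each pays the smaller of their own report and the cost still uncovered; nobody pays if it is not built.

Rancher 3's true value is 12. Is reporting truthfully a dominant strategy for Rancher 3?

No

Consider the case where Rancher 1 reports 2, Rancher 2 reports 19 and Rancher 4 reports 19.
Truthful report 12: project built, pays 12, utility 12 - 12 = 0.
Report 2 instead: project built, pays 2, utility 12 - 2 = 10.
Since 10 > 0, reporting 2 is strictly better here, so truthful reporting is not dominant.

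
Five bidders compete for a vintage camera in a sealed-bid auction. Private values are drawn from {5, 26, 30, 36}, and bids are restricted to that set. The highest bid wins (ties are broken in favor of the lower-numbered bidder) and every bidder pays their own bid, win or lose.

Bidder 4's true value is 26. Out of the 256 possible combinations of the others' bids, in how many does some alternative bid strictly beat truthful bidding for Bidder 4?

254

Others bid (5, 5, 5, 30): truth gives -26; bid 30 gives -4 > -26. Violating.
Others bid (5, 5, 5, 36): truth gives -26; bid 5 gives -5 > -26. Violating.
Others bid (5, 5, 26, 5): truth gives -26; bid 30 gives -4 > -26. Violating.
Others bid (5, 5, 26, 26): truth gives -26; bid 30 gives -4 > -26. Violating.
Others bid (5, 5, 5, 5): truth gives 0; no alternative beats it.
Others bid (5, 5, 5, 26): truth gives 0; no alternative beats it.
(Checking all 256 profiles: 254 have a profitable deviation, 2 do not.)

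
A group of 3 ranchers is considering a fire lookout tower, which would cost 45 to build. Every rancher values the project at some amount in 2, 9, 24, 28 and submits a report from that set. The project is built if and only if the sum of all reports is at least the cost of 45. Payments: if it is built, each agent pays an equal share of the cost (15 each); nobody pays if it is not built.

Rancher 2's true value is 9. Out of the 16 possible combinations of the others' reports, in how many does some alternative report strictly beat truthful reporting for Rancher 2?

2

Others report (9, 28): truth gives -6; report 2 gives 0 > -6. Violating.
Others report (28, 9): truth gives -6; report 2 gives 0 > -6. Violating.
Others report (2, 2): truth gives 0; no alternative beats it.
Others report (2, 9): truth gives 0; no alternative beats it.
(Checking all 16 profiles: 2 have a profitable deviation, 14 do not.)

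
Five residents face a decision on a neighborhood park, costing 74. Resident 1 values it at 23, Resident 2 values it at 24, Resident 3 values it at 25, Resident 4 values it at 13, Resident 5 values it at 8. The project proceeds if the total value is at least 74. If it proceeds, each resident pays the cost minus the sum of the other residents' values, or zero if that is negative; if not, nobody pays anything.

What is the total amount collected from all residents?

15

Total value 93 ≥ cost 74, so it is built.
Resident 1: others sum to 70; max(0, 74 - 70) = 4.
Resident 2: others sum to 69; max(0, 74 - 69) = 5.
Resident 3: others sum to 68; max(0, 74 - 68) = 6.
Resident 4: others sum to 80; max(0, 74 - 80) = 0.
Resident 5: others sum to 85; max(0, 74 - 85) = 0.
Total collected = 4 + 5 + 6 + 0 + 0 = 15.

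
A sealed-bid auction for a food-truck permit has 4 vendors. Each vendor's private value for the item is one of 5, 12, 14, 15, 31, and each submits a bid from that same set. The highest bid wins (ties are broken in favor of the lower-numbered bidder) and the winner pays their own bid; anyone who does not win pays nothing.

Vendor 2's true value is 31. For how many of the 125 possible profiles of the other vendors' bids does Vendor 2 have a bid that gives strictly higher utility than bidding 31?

Others bid (5, 5, 5): truth gives 0; bid 12 gives 19 > 0. Violating.
Others bid (5, 5, 12): truth gives 0; bid 12 gives 19 > 0. Violating.
Others bid (5, 5, 14): truth gives 0; bid 14 gives 17 > 0. Violating.
Others bid (5, 5, 15): truth gives 0; bid 15 gives 16 > 0. Violating.
Others bid (5, 5, 31): truth gives 0; no alternative beats it.
Others bid (5, 12, 31): truth gives 0; no alternative beats it.
(Checking all 125 profiles: 48 have a profitable deviation, 77 do not.)

48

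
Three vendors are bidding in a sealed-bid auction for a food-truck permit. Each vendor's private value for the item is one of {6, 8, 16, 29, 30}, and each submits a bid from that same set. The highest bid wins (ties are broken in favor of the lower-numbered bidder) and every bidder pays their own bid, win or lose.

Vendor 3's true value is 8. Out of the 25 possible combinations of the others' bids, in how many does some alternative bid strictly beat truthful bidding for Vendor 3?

Others bid (6, 8): truth gives -8; bid 6 gives -6 > -8. Violating.
Others bid (6, 16): truth gives -8; bid 6 gives -6 > -8. Violating.
Others bid (6, 29): truth gives -8; bid 6 gives -6 > -8. Violating.
Others bid (6, 30): truth gives -8; bid 6 gives -6 > -8. Violating.
Others bid (6, 6): truth gives 0; no alternative beats it.
(Checking all 25 profiles: 24 have a profitable deviation, 1 does not.)

24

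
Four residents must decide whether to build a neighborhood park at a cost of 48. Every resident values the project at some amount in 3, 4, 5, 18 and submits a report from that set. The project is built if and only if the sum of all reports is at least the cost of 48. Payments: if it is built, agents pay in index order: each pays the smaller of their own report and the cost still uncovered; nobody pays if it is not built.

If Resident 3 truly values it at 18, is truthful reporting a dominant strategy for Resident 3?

No

Consider the case where Resident 1 reports 18, Resident 2 reports 18 and Resident 4 reports 18.
Truthful report 18: project built, pays 12, utility 18 - 12 = 6.
Report 3 instead: project built, pays 3, utility 18 - 3 = 15.
Since 15 > 6, reporting 3 is strictly better here, so truthful reporting is not dominant.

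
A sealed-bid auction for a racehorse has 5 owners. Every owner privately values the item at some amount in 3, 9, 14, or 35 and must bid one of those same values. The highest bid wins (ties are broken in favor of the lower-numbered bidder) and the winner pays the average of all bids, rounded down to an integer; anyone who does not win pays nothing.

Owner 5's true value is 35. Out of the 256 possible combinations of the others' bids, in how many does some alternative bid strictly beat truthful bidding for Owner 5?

Others bid (3, 3, 3, 3): truth gives 26; bid 9 gives 31 > 26. Violating.
Others bid (3, 3, 3, 9): truth gives 25; bid 14 gives 29 > 25. Violating.
Others bid (3, 3, 9, 3): truth gives 25; bid 14 gives 29 > 25. Violating.
Others bid (3, 3, 9, 9): truth gives 24; bid 14 gives 28 > 24. Violating.
Others bid (3, 3, 3, 14): truth gives 24; no alternative beats it.
Others bid (3, 3, 3, 35): truth gives 0; no alternative beats it.
(Checking all 256 profiles: 16 have a profitable deviation, 240 do not.)

16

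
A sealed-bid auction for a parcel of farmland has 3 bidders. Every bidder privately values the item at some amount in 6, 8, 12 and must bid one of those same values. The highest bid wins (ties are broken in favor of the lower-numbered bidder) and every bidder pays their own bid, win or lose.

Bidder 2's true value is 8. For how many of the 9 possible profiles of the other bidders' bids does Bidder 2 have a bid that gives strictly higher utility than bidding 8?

7

Others bid (6, 12): truth gives -8; bid 12 gives -4 > -8. Violating.
Others bid (8, 6): truth gives -8; bid 12 gives -4 > -8. Violating.
Others bid (8, 8): truth gives -8; bid 12 gives -4 > -8. Violating.
Others bid (8, 12): truth gives -8; bid 12 gives -4 > -8. Violating.
Others bid (6, 6): truth gives 0; no alternative beats it.
Others bid (6, 8): truth gives 0; no alternative beats it.
(Checking all 9 profiles: 7 have a profitable deviation, 2 do not.)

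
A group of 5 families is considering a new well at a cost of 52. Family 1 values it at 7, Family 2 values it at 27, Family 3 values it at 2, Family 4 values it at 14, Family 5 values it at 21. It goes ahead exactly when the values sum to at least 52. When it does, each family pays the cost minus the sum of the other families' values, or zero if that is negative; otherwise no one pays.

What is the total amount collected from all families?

10

Total value 71 ≥ cost 52, so it is built.
Family 1: others sum to 64; max(0, 52 - 64) = 0.
Family 2: others sum to 44; max(0, 52 - 44) = 8.
Family 3: others sum to 69; max(0, 52 - 69) = 0.
Family 4: others sum to 57; max(0, 52 - 57) = 0.
Family 5: others sum to 50; max(0, 52 - 50) = 2.
Total collected = 0 + 8 + 0 + 0 + 2 = 10.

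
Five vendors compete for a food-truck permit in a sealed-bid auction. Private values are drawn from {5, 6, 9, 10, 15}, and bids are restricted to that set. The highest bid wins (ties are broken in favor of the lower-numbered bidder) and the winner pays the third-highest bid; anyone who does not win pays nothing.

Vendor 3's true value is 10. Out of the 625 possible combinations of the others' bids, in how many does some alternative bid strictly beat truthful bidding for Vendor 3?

Others bid (5, 5, 5, 15): truth gives 0; bid 15 gives 5 > 0. Violating.
Others bid (5, 5, 6, 15): truth gives 0; bid 15 gives 4 > 0. Violating.
Others bid (5, 5, 9, 15): truth gives 0; bid 15 gives 1 > 0. Violating.
Others bid (5, 5, 15, 5): truth gives 0; bid 15 gives 5 > 0. Violating.
Others bid (5, 5, 5, 5): truth gives 5; no alternative beats it.
Others bid (5, 5, 5, 6): truth gives 5; no alternative beats it.
(Checking all 625 profiles: 108 have a profitable deviation, 517 do not.)

108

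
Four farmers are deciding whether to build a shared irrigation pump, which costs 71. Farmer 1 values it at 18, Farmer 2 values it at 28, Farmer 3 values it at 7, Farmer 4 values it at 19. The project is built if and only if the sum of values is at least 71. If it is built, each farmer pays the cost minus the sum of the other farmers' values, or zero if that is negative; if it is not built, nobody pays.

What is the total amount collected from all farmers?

Total value 72 ≥ cost 71, so it is built.
Farmer 1: others sum to 54; max(0, 71 - 54) = 17.
Farmer 2: others sum to 44; max(0, 71 - 44) = 27.
Farmer 3: others sum to 65; max(0, 71 - 65) = 6.
Farmer 4: others sum to 53; max(0, 71 - 53) = 18.
Total collected = 17 + 27 + 6 + 18 = 68.

68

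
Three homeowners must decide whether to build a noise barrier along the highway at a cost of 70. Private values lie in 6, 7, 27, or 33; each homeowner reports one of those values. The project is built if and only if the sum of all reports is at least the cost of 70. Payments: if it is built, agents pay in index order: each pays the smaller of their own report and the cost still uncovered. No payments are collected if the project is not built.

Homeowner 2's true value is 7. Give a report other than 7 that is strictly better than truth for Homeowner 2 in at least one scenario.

Suppose Homeowner 1 reports 33 and Homeowner 3 reports 33.
Report 7: project built, pays 7, utility 7 - 7 = 0.
Report 6: project built, pays 6, utility 7 - 6 = 1.
So reporting 6 beats truth here (1 > 0).

6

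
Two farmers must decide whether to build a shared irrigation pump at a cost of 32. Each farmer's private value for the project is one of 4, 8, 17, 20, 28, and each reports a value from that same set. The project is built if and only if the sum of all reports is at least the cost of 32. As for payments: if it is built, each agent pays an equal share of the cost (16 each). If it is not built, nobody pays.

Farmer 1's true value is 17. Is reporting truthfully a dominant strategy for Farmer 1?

Consider the case where Farmer 2 reports 4.
Truthful report 17: project not built, utility 0.
Report 28 instead: project built, pays 16, utility 17 - 16 = 1.
Since 1 > 0, reporting 28 is strictly better here, so truthful reporting is not dominant.

No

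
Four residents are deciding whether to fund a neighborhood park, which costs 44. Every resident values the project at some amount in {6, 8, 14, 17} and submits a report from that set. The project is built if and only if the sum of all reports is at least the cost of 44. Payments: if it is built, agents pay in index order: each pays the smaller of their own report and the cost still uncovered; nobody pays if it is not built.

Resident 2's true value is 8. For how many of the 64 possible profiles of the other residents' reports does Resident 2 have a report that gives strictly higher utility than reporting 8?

Others report (6, 17, 17): truth gives 0; report 6 gives 2 > 0. Violating.
Others report (8, 14, 17): truth gives 0; report 6 gives 2 > 0. Violating.
Others report (8, 17, 14): truth gives 0; report 6 gives 2 > 0. Violating.
Others report (8, 17, 17): truth gives 0; report 6 gives 2 > 0. Violating.
Others report (6, 6, 6): truth gives 0; no alternative beats it.
Others report (6, 6, 8): truth gives 0; no alternative beats it.
(Checking all 64 profiles: 20 have a profitable deviation, 44 do not.)

20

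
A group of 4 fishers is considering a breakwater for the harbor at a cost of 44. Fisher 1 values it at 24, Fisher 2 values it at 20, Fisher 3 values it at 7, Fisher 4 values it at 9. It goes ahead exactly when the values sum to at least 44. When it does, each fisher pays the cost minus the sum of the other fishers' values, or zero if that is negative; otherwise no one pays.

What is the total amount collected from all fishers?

Total value 60 ≥ cost 44, so it is built.
Fisher 1: others sum to 36; max(0, 44 - 36) = 8.
Fisher 2: others sum to 40; max(0, 44 - 40) = 4.
Fisher 3: others sum to 53; max(0, 44 - 53) = 0.
Fisher 4: others sum to 51; max(0, 44 - 51) = 0.
Total collected = 8 + 4 + 0 + 0 = 12.

12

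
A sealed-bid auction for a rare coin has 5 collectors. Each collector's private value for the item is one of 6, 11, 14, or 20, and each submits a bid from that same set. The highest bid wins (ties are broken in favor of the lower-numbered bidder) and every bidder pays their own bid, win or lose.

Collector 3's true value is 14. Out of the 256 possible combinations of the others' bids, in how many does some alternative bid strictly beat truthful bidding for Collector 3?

Others bid (6, 6, 6, 6): truth gives 0; bid 11 gives 3 > 0. Violating.
Others bid (6, 6, 6, 11): truth gives 0; bid 11 gives 3 > 0. Violating.
Others bid (6, 6, 6, 20): truth gives -14; bid 6 gives -6 > -14. Violating.
Others bid (6, 6, 11, 6): truth gives 0; bid 11 gives 3 > 0. Violating.
Others bid (6, 6, 6, 14): truth gives 0; no alternative beats it.
Others bid (6, 6, 11, 14): truth gives 0; no alternative beats it.
(Checking all 256 profiles: 224 have a profitable deviation, 32 do not.)

224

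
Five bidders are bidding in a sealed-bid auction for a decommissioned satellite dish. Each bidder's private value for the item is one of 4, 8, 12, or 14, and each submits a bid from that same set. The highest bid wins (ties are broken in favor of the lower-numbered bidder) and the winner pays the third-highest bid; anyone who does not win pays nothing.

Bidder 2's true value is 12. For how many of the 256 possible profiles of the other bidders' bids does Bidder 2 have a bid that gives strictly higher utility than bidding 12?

Others bid (4, 4, 4, 14): truth gives 0; bid 14 gives 8 > 0. Violating.
Others bid (4, 4, 8, 14): truth gives 0; bid 14 gives 4 > 0. Violating.
Others bid (4, 4, 14, 4): truth gives 0; bid 14 gives 8 > 0. Violating.
Others bid (4, 4, 14, 8): truth gives 0; bid 14 gives 4 > 0. Violating.
Others bid (4, 4, 4, 4): truth gives 8; no alternative beats it.
Others bid (4, 4, 4, 8): truth gives 8; no alternative beats it.
(Checking all 256 profiles: 32 have a profitable deviation, 224 do not.)

32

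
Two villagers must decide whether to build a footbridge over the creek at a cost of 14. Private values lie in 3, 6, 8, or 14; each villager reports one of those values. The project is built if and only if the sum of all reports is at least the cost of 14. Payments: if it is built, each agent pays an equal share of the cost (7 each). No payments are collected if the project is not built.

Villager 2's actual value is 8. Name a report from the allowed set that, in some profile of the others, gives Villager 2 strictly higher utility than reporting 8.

14

Suppose Villager 1 reports 3.
Report 8: project not built, utility 0.
Report 14: project built, pays 7, utility 8 - 7 = 1.
So reporting 14 beats truth here (1 > 0).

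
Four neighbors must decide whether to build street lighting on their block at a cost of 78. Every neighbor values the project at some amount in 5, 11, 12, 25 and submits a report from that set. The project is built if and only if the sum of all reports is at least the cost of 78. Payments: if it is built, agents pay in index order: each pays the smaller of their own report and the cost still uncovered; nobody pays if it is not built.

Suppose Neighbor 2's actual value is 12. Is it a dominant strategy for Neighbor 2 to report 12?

No

Consider the case where Neighbor 1 reports 25, Neighbor 3 reports 25 and Neighbor 4 reports 25.
Truthful report 12: project built, pays 12, utility 12 - 12 = 0.
Report 5 instead: project built, pays 5, utility 12 - 5 = 7.
Since 7 > 0, reporting 5 is strictly better here, so truthful reporting is not dominant.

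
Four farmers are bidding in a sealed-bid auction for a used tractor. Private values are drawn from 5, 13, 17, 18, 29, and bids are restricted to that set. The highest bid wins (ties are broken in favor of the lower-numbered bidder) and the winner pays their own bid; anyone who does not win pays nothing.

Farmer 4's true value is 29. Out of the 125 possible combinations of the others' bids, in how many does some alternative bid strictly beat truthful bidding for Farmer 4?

Others bid (5, 5, 5): truth gives 0; bid 13 gives 16 > 0. Violating.
Others bid (5, 5, 13): truth gives 0; bid 17 gives 12 > 0. Violating.
Others bid (5, 5, 17): truth gives 0; bid 18 gives 11 > 0. Violating.
Others bid (5, 13, 5): truth gives 0; bid 17 gives 12 > 0. Violating.
Others bid (5, 5, 18): truth gives 0; no alternative beats it.
Others bid (5, 5, 29): truth gives 0; no alternative beats it.
(Checking all 125 profiles: 27 have a profitable deviation, 98 do not.)

27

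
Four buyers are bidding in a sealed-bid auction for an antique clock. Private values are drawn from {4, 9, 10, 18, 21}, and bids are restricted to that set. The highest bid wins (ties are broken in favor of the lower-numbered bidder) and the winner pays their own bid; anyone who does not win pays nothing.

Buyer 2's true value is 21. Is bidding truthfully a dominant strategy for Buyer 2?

Consider the case where Buyer 1 bids 4, Buyer 3 bids 4 and Buyer 4 bids 4.
Truthful bid 21: wins, pays 21, utility 21 - 21 = 0.
Bid 9 instead: wins, pays 9, utility 21 - 9 = 12.
Since 12 > 0, bidding 9 is strictly better here, so truthful bidding is not dominant.

No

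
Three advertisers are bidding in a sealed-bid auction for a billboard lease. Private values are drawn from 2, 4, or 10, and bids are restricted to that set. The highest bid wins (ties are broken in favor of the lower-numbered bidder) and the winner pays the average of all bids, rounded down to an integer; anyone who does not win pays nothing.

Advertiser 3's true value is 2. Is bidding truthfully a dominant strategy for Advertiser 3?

Yes

Check each profile of the others' bids and compare truth against every alternative bid.
Others bid (2, 2): truth gives 0, best alternative gives 0.
Others bid (2, 4): truth gives 0, best alternative gives 0.
Others bid (2, 10): truth gives 0, best alternative gives 0.
Others bid (4, 2): truth gives 0, best alternative gives 0.
Others bid (4, 4): truth gives 0, best alternative gives 0.
Others bid (4, 10): truth gives 0, best alternative gives 0.
(Remaining 3 profiles checked similarly; truth is weakly best in each.)
In every case the truthful bid is at least as good as any alternative, so it is a dominant strategy.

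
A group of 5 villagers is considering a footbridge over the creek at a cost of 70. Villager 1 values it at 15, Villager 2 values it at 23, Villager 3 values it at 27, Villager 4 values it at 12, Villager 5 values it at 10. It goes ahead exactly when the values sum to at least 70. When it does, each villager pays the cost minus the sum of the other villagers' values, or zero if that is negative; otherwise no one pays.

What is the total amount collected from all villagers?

16

Total value 87 ≥ cost 70, so it is built.
Villager 1: others sum to 72; max(0, 70 - 72) = 0.
Villager 2: others sum to 64; max(0, 70 - 64) = 6.
Villager 3: others sum to 60; max(0, 70 - 60) = 10.
Villager 4: others sum to 75; max(0, 70 - 75) = 0.
Villager 5: others sum to 77; max(0, 70 - 77) = 0.
Total collected = 0 + 6 + 10 + 0 + 0 = 16.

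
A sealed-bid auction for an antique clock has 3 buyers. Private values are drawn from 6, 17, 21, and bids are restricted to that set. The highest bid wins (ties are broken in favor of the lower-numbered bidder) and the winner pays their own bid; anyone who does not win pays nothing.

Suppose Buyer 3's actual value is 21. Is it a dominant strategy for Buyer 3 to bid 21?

Consider the case where Buyer 1 bids 6 and Buyer 2 bids 6.
Truthful bid 21: wins, pays 21, utility 21 - 21 = 0.
Bid 17 instead: wins, pays 17, utility 21 - 17 = 4.
Since 4 > 0, bidding 17 is strictly better here, so truthful bidding is not dominant.

No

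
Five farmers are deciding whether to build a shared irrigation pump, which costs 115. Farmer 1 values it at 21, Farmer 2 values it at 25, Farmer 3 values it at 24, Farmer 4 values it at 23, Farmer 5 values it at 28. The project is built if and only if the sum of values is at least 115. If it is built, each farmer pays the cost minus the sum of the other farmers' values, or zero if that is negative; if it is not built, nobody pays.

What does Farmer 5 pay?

22

Total value 121 ≥ cost 115, so the project is built.
The other farmers' values sum to 93.
Cost minus that sum is 115 - 93 = 22.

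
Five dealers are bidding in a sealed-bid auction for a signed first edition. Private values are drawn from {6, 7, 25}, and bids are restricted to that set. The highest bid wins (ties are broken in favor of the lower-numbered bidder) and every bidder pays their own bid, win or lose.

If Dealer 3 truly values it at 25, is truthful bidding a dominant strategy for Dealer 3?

Consider the case where Dealer 1 bids 6, Dealer 2 bids 6, Dealer 4 bids 6 and Dealer 5 bids 6.
Truthful bid 25: wins, pays 25, utility 25 - 25 = 0.
Bid 7 instead: wins, pays 7, utility 25 - 7 = 18.
Since 18 > 0, bidding 7 is strictly better here, so truthful bidding is not dominant.

No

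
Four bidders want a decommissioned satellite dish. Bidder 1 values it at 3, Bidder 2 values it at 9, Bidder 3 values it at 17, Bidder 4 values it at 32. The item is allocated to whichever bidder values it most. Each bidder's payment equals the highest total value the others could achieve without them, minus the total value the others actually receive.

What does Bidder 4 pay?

Bidder 4 has the highest value and receives the item.
Without Bidder 4, the item would go to the next-highest value, 17, so the others could achieve 17.
With Bidder 4 present and winning, the others receive nothing, so their total is 0.
Payment = 17 - 0 = 17.

17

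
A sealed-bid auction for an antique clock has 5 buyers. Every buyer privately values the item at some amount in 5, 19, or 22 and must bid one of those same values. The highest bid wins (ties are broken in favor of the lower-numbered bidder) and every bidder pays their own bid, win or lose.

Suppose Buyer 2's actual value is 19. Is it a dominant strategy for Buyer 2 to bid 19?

Consider the case where Buyer 1 bids 5, Buyer 3 bids 5, Buyer 4 bids 5 and Buyer 5 bids 22.
Truthful bid 19: loses but pays 19, utility -19.
Bid 5 instead: loses but pays 5, utility -5.
Since -5 > -19, bidding 5 is strictly better here, so truthful bidding is not dominant.

No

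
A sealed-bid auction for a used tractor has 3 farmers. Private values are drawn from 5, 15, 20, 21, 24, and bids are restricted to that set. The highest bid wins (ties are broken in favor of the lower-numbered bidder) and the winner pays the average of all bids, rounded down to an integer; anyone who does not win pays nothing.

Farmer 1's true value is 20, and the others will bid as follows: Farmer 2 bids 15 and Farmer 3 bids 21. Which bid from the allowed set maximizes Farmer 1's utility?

21

Bid 5: loses, pays 0, utility 0.
Bid 15: loses, pays 0, utility 0.
Bid 20: loses, pays 0, utility 0.
Bid 21: wins, pays 19, utility 20 - 19 = 1.
Bid 24: wins, pays 20, utility 20 - 20 = 0.
The best choice is 21 with utility 1.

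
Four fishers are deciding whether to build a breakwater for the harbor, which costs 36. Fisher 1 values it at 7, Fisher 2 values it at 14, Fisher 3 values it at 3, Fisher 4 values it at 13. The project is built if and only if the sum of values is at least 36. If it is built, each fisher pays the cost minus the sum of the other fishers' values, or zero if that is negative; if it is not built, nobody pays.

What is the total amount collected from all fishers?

Total value 37 ≥ cost 36, so it is built.
Fisher 1: others sum to 30; max(0, 36 - 30) = 6.
Fisher 2: others sum to 23; max(0, 36 - 23) = 13.
Fisher 3: others sum to 34; max(0, 36 - 34) = 2.
Fisher 4: others sum to 24; max(0, 36 - 24) = 12.
Total collected = 6 + 13 + 2 + 12 = 33.

33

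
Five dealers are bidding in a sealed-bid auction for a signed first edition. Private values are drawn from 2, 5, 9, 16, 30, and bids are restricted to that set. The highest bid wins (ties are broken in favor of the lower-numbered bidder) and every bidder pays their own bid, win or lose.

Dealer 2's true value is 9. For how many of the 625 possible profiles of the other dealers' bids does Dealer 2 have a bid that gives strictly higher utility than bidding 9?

579

Others bid (2, 2, 2, 2): truth gives 0; bid 5 gives 4 > 0. Violating.
Others bid (2, 2, 2, 5): truth gives 0; bid 5 gives 4 > 0. Violating.
Others bid (2, 2, 2, 16): truth gives -9; bid 2 gives -2 > -9. Violating.
Others bid (2, 2, 2, 30): truth gives -9; bid 2 gives -2 > -9. Violating.
Others bid (2, 2, 2, 9): truth gives 0; no alternative beats it.
Others bid (2, 2, 5, 9): truth gives 0; no alternative beats it.
(Checking all 625 profiles: 579 have a profitable deviation, 46 do not.)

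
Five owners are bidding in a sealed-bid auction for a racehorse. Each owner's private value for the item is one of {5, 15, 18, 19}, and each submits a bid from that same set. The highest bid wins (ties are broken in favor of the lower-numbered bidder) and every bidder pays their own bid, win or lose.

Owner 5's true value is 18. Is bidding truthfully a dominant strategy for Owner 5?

No

Consider the case where Owner 1 bids 5, Owner 2 bids 5, Owner 3 bids 5 and Owner 4 bids 5.
Truthful bid 18: wins, pays 18, utility 18 - 18 = 0.
Bid 15 instead: wins, pays 15, utility 18 - 15 = 3.
Since 3 > 0, bidding 15 is strictly better here, so truthful bidding is not dominant.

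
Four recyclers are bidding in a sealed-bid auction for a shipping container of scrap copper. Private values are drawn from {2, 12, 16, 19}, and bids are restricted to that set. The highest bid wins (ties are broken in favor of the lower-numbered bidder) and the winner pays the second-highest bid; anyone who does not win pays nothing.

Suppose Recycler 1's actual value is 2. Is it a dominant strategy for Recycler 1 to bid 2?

Check each profile of the others' bids and compare truth against every alternative bid.
Others bid (2, 2, 12): truth gives 0, best alternative gives -10.
Others bid (2, 12, 2): truth gives 0, best alternative gives -10.
Others bid (2, 12, 12): truth gives 0, best alternative gives -10.
Others bid (12, 2, 2): truth gives 0, best alternative gives -10.
Others bid (12, 2, 12): truth gives 0, best alternative gives -10.
Others bid (12, 12, 2): truth gives 0, best alternative gives -10.
(Remaining 58 profiles checked similarly; truth is weakly best in each.)
In every case the truthful bid is at least as good as any alternative, so it is a dominant strategy.

Yes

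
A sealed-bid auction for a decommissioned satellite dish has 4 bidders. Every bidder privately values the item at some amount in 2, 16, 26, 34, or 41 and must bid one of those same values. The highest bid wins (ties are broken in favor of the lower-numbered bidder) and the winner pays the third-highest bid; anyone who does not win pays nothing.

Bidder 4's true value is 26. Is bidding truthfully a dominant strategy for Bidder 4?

No

Consider the case where Bidder 1 bids 2, Bidder 2 bids 2 and Bidder 3 bids 26.
Truthful bid 26: loses, pays 0, utility 0.
Bid 34 instead: wins, pays 2, utility 26 - 2 = 24.
Since 24 > 0, bidding 34 is strictly better here, so truthful bidding is not dominant.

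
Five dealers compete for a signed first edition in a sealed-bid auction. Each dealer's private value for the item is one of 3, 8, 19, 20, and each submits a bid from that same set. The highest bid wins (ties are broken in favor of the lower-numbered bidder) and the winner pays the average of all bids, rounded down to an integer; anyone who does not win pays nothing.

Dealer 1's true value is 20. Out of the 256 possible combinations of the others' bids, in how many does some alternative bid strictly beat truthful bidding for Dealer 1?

24

Others bid (3, 3, 3, 3): truth gives 14; bid 3 gives 17 > 14. Violating.
Others bid (3, 3, 3, 8): truth gives 13; bid 8 gives 15 > 13. Violating.
Others bid (3, 3, 8, 3): truth gives 13; bid 8 gives 15 > 13. Violating.
Others bid (3, 3, 8, 8): truth gives 12; bid 8 gives 14 > 12. Violating.
Others bid (3, 3, 3, 19): truth gives 11; no alternative beats it.
Others bid (3, 3, 3, 20): truth gives 11; no alternative beats it.
(Checking all 256 profiles: 24 have a profitable deviation, 232 do not.)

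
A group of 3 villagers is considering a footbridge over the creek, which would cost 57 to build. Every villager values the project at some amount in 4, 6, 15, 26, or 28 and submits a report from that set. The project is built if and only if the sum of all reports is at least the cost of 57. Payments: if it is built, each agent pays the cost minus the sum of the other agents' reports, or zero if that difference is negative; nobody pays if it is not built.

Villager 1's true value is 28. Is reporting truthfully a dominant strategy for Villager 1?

Yes

Check each profile of the others' reports and compare truth against every alternative report.
Others report (4, 26): truth gives 1, best alternative gives 0.
Others report (15, 15): truth gives 1, best alternative gives 0.
Others report (26, 4): truth gives 1, best alternative gives 0.
Others report (28, 28): truth gives 27, best alternative gives 27.
Others report (26, 28): truth gives 25, best alternative gives 25.
Others report (28, 26): truth gives 25, best alternative gives 25.
(Remaining 19 profiles checked similarly; truth is weakly best in each.)
In every case the truthful report is at least as good as any alternative, so it is a dominant strategy.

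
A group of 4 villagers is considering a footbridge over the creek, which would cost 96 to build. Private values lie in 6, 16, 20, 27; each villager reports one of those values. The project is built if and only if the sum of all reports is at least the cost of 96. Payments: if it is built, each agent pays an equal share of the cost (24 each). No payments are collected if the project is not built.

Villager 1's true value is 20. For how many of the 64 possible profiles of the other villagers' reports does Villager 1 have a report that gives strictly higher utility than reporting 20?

Others report (27, 27, 27): truth gives -4; report 6 gives 0 > -4. Violating.
Others report (6, 6, 6): truth gives 0; no alternative beats it.
Others report (6, 6, 16): truth gives 0; no alternative beats it.
(Checking all 64 profiles: 1 has a profitable deviation, 63 do not.)

1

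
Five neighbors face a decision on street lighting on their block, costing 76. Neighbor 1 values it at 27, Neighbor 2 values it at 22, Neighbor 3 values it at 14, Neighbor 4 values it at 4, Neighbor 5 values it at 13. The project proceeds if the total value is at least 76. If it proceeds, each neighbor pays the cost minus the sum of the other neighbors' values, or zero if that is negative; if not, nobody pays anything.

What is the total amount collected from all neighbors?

Total value 80 ≥ cost 76, so it is built.
Neighbor 1: others sum to 53; max(0, 76 - 53) = 23.
Neighbor 2: others sum to 58; max(0, 76 - 58) = 18.
Neighbor 3: others sum to 66; max(0, 76 - 66) = 10.
Neighbor 4: others sum to 76; max(0, 76 - 76) = 0.
Neighbor 5: others sum to 67; max(0, 76 - 67) = 9.
Total collected = 23 + 18 + 10 + 0 + 9 = 60.

60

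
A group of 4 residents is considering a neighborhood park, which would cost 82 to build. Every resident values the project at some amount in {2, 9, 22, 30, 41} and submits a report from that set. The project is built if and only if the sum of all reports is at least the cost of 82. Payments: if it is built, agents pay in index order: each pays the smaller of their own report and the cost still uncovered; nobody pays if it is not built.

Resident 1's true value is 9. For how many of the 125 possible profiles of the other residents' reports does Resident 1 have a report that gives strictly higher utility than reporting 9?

Others report (2, 41, 41): truth gives 0; report 2 gives 7 > 0. Violating.
Others report (9, 30, 41): truth gives 0; report 2 gives 7 > 0. Violating.
Others report (9, 41, 30): truth gives 0; report 2 gives 7 > 0. Violating.
Others report (9, 41, 41): truth gives 0; report 2 gives 7 > 0. Violating.
Others report (2, 2, 2): truth gives 0; no alternative beats it.
Others report (2, 2, 9): truth gives 0; no alternative beats it.
(Checking all 125 profiles: 35 have a profitable deviation, 90 do not.)

35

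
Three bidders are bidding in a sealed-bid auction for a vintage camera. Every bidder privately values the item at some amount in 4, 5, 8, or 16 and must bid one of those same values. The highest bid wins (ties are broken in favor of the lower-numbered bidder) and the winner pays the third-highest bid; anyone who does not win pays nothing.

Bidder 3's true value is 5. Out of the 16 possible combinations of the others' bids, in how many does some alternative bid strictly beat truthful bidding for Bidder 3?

Others bid (4, 5): truth gives 0; bid 8 gives 1 > 0. Violating.
Others bid (4, 8): truth gives 0; bid 16 gives 1 > 0. Violating.
Others bid (5, 4): truth gives 0; bid 8 gives 1 > 0. Violating.
Others bid (8, 4): truth gives 0; bid 16 gives 1 > 0. Violating.
Others bid (4, 4): truth gives 1; no alternative beats it.
Others bid (4, 16): truth gives 0; no alternative beats it.
(Checking all 16 profiles: 4 have a profitable deviation, 12 do not.)

4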